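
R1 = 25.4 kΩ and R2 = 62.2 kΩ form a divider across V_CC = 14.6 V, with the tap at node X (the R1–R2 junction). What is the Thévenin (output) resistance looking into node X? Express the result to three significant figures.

R_th ≈ 18.0 kΩ

Looking into X with the source shorted: R_th = R1·R2/(R1+R2) = 25.40 × 62.2/87.60 = 18.04 kΩ.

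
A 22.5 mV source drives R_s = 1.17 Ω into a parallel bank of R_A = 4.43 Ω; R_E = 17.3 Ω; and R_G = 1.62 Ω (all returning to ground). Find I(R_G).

I ≈ 6.76 mA

Parallel bank: R_p = 1/(1/4.43 + 1/17.3 + 1/1.62) = 1.110 Ω.
Node voltage V_A = V_in · R_p/(R_s + R_p) = 22.5 × 0.4869 = 10.95 mV.
I(R_G) = V_A / R_G = 10.95/1.62 = 6.762 mA.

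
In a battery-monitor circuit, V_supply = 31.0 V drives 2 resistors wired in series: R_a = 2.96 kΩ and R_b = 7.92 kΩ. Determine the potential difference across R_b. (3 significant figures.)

V ≈ 22.6 V

Total series resistance ΣR = 2.96 + 7.92 = 10.88 kΩ.
By the voltage-divider rule, V = 31.0 × 7.920/10.88 = 22.57 V.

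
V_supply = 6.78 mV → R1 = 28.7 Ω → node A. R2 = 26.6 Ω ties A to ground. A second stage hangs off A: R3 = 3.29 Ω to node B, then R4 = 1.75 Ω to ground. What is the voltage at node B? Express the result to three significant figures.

Node A sees R2 in parallel with the series input of stage 2, R3 + R4 = 5.040 Ω.
Effective lower resistance at A: R2 ‖ 5.040 = 4.237 Ω.
First divider: V_A = V_supply · 4.237/(28.7 + 4.237) = 0.8722 mV.
Stage 2 is unloaded, so V_B = V_A · R4/(R3+R4) = 0.8722 × 1.75/5.040 = 0.3028 mV.

V_B ≈ 0.303 mV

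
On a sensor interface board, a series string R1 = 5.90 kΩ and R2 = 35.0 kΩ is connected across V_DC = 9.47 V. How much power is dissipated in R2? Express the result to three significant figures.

P ≈ 1.88 mW

Series current I = V_DC/ΣR = 9.47/40.90 = 0.2315 mA.
P = I²R = 0.05361 × 35.0 = 1.876 mW.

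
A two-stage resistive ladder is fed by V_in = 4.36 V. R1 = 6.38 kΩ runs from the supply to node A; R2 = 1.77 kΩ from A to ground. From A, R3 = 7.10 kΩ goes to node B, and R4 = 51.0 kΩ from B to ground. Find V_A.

Looking into the second stage from A: R3 + R4 = 58.10 kΩ appears in parallel with R2.
Effective lower resistance at A: R2 ‖ 58.10 = 1.718 kΩ.
V_A = 4.36 × 1.718/(6.38 + 1.718) = 0.9248 V.

V_A ≈ 0.925 V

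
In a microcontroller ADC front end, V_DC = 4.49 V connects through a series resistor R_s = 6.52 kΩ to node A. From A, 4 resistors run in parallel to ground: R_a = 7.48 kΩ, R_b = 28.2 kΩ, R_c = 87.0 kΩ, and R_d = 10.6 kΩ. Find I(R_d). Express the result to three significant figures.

I ≈ 0.152 mA

Combine the parallel branches: R_p = (1/7.48 + 1/28.2 + 1/87.0 + 1/10.6)⁻¹ = 3.637 kΩ.
V_A = 4.49 × 3.637/10.16 = 1.608 V.
Branch current I = V_A/R_d = 1.608/10.6 = 0.1517 mA.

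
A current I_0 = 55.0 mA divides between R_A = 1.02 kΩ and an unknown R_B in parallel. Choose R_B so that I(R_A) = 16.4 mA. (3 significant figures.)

R_B ≈ 0.433 kΩ

The fraction through R_A equals R_B/(R_A+R_B).
16.4/55.0 = R_B/(R_A + R_B) → R_B = R_A · (0.2982)/(1 − 0.2982) = 1.02 × 0.4249 = 0.4334 kΩ.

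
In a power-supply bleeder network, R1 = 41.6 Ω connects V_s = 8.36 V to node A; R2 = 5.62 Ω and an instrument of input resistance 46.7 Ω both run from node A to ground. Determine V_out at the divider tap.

V_out ≈ 0.900 V

First combine the lower leg with the load: R2 ‖ R_L = 5.016 Ω.
Voltage divider with the loaded lower leg: V_out = 8.36 × 5.016/(41.6 + 5.016) = 8.36 × 0.1076 = 0.8996 V.
(Unloaded it would be 0.995 V; the load pulls it down.)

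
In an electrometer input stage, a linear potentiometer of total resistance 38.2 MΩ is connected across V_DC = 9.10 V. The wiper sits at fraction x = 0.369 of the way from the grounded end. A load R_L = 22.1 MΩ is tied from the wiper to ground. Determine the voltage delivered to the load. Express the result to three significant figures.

V_out ≈ 2.39 V

The pot divides into 24.10 MΩ above the wiper and 14.10 MΩ below.
Lower segment in parallel with the load: 14.10 ‖ 22.1 = 8.606 MΩ.
V_out = 9.10 × 8.606/(24.10 + 8.606) = 2.394 V.
(Unloaded: V_out = x·V_DC = 3.36 V.)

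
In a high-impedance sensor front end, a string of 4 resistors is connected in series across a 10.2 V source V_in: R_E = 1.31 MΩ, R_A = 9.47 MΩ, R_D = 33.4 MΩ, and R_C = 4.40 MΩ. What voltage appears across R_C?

Total series resistance ΣR = 1.31 + 9.47 + 33.4 + 4.40 = 48.58 MΩ.
Voltage divider: V = V_in · (4.400 / 48.58) = 10.2 × 0.09057 = 0.9238 V.

V ≈ 0.924 V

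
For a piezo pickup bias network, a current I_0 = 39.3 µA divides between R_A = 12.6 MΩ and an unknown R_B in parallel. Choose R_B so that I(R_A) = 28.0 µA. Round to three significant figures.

R_B ≈ 31.2 MΩ

Two-branch current divider: I_A = I_0 · R_B/(R_A + R_B).
28.0/39.3 = R_B/(R_A + R_B) → R_B = R_A · (0.7125)/(1 − 0.7125) = 12.6 × 2.478 = 31.22 MΩ.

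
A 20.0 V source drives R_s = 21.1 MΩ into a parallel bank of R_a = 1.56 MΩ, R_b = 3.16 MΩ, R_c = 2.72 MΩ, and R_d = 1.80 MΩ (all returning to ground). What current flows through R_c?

I ≈ 0.181 µA

Combine the parallel branches: R_p = (1/1.56 + 1/3.16 + 1/2.72 + 1/1.80)⁻¹ = 0.5317 MΩ.
V_A = 20.0 × 0.5317/21.63 = 0.4916 V.
I(R_c) = V_A / R_c = 0.4916/2.72 = 0.1807 µA.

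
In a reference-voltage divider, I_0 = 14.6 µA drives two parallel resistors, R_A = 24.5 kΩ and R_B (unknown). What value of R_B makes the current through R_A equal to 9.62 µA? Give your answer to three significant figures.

R_B ≈ 47.3 kΩ

The fraction through R_A equals R_B/(R_A+R_B).
9.62/14.6 = R_B/(R_A + R_B) → R_B = R_A · (0.6589)/(1 − 0.6589) = 24.5 × 1.932 = 47.33 kΩ.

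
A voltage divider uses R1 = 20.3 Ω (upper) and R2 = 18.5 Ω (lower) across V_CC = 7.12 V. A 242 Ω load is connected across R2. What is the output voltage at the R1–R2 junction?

V_out ≈ 3.26 V

The load sits in parallel with R2, giving an effective lower resistance R2' = R2·R_L/(R2+R_L) = 17.19 Ω.
Voltage divider with the loaded lower leg: V_out = 7.12 × 17.19/(20.3 + 17.19) = 7.12 × 0.4585 = 3.264 V.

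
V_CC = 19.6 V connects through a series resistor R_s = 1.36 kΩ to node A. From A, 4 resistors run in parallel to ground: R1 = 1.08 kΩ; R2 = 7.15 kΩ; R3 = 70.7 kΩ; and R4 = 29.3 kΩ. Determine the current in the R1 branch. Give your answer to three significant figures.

I ≈ 7.22 mA

Parallel bank: R_p = 1/(1/1.08 + 1/7.15 + 1/70.7 + 1/29.3) = 0.8976 kΩ.
V_A = 19.6 × 0.8976/2.258 = 7.793 V.
Branch current I = V_A/R1 = 7.793/1.08 = 7.216 mA.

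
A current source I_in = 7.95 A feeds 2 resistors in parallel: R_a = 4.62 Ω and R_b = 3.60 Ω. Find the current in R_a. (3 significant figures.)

I ≈ 3.48 A

For two parallel branches, I_k = I_in · (other R)/(sum of R).
So I = 7.95 × 3.60/8.220 = 3.482 A.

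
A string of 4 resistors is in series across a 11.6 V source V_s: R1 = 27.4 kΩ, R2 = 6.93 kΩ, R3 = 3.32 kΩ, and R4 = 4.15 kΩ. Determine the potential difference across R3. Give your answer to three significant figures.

V ≈ 0.921 V

ΣR = 27.4 + 6.93 + 3.32 + 4.15 = 41.80 kΩ.
V = V_s · R/ΣR = 11.6 × 0.07943 = 0.9213 V.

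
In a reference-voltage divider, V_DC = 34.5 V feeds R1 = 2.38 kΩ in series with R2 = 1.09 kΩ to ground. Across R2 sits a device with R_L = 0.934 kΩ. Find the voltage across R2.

V_out ≈ 6.02 V

R2 ‖ R_L = (1.09 × 0.934)/(1.09 + 0.934) = 0.5030 kΩ.
Then V_out = V_DC · R2'/(R1 + R2') = 34.5 × 0.5030/2.883 = 6.019 V.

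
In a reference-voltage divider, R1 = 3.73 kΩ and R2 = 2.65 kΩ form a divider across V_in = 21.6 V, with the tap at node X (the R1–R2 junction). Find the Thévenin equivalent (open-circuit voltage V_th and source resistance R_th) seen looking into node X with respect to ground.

V_th ≈ 8.97 V, R_th ≈ 1.55 kΩ

With X open, the divider is unloaded: V_th = 21.6 × 2.65/6.380 = 8.972 V.
With V_in suppressed (replaced by a short), R_th = R1 ‖ R2 = (3.730 × 2.65)/(3.730 + 2.65) = 1.549 kΩ.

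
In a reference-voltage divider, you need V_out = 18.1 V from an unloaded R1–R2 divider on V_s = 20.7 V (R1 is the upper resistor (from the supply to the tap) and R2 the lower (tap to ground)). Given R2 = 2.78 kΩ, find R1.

R1 ≈ 0.399 kΩ

Required fraction k = V_out/V_s = 0.8744.
So R1 = R2 · (V_s/V_out − 1) = 2.78 × (20.7/18.1 − 1) = 2.78 × 0.1436 = 0.3993 kΩ.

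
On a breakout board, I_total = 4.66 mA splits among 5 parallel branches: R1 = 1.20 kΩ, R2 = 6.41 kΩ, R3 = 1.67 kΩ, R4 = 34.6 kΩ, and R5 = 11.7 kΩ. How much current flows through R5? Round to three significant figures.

I ≈ 0.234 mA

ΣG = 1/1.20 + 1/6.41 + 1/1.67 + 1/34.6 + 1/11.7 = 1.703.
R5 takes the fraction G_k/ΣG = 0.08547/1.703 = 0.05020, so I = 4.66 × 0.05020 = 0.2339 mA.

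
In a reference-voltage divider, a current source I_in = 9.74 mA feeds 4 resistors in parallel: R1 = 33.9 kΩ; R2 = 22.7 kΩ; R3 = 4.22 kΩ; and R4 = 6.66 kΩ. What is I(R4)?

Conductances: ΣG = 1/33.9 + 1/22.7 + 1/4.22 + 1/6.66 = 0.4607 (1/kΩ).
Current divider: I(R4) = I_in · G_k/ΣG = 9.74 × (0.1502/0.4607) = 9.74 × 0.3259 = 3.175 mA.

I ≈ 3.17 mA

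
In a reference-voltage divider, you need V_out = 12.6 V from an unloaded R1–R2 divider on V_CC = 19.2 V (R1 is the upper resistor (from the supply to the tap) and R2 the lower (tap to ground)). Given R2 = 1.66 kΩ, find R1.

The divider ratio is R2/(R1+R2) = 12.6/19.2 = 0.6562.
Rearranging, R1 = R2·(1−k)/k = 1.66 × 0.5238 = 0.8695 kΩ.

R1 ≈ 0.870 kΩ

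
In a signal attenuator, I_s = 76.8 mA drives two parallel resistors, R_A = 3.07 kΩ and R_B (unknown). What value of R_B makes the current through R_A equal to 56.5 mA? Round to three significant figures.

R_B ≈ 8.54 kΩ

The fraction through R_A equals R_B/(R_A+R_B).
56.5/76.8 = R_B/(R_A + R_B) → R_B = R_A · (0.7357)/(1 − 0.7357) = 3.07 × 2.783 = 8.545 kΩ.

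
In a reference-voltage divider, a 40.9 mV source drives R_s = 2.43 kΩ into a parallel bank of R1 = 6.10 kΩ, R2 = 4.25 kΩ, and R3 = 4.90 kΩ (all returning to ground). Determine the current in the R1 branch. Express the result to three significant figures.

Equivalent of the parallel group: R_p = 1.658 kΩ.
V_A = 40.9 × 1.658/4.088 = 16.59 mV.
Branch current I = V_A/R1 = 16.59/6.10 = 2.719 µA.

I ≈ 2.72 µA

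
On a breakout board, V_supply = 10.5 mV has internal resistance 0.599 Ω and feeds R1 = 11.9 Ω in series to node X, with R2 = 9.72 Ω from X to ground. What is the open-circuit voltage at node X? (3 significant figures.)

R1' = 0.599 + 11.9 = 12.50 Ω (source resistance + R1).
With X open, the divider is unloaded: V_th = 10.5 × 9.72/22.22 = 4.593 mV.

V_th ≈ 4.59 mV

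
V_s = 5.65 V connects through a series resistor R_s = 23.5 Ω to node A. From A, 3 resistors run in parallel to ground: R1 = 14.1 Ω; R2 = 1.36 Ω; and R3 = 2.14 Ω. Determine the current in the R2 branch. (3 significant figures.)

I ≈ 0.134 A

Combine the parallel branches: R_p = (1/14.1 + 1/1.36 + 1/2.14)⁻¹ = 0.7852 Ω.
Node voltage V_A = V_s · R_p/(R_s + R_p) = 5.65 × 0.03233 = 0.1827 V.
I(R2) = V_A / R2 = 0.1827/1.36 = 0.1343 A.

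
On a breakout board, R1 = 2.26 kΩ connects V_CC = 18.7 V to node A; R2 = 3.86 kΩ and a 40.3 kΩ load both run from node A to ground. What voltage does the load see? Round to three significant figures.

R2 ‖ R_L = (3.86 × 40.3)/(3.86 + 40.3) = 3.523 kΩ.
Then V_out = V_CC · R2'/(R1 + R2') = 18.7 × 3.523/5.783 = 11.39 V.

V_out ≈ 11.4 V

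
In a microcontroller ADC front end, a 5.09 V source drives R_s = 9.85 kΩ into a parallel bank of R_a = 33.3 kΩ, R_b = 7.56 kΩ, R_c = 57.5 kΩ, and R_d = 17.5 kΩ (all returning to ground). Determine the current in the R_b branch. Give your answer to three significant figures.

I ≈ 0.202 mA

Combine the parallel branches: R_p = (1/33.3 + 1/7.56 + 1/57.5 + 1/17.5)⁻¹ = 4.222 kΩ.
V_A by voltage divider: V_A = 5.09 × 4.222/(9.85 + 4.222) = 1.527 V.
I(R_b) = V_A / R_b = 1.527/7.56 = 0.2020 mA.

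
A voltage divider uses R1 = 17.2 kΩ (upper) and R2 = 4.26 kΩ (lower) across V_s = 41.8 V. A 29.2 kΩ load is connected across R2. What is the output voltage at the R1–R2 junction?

V_out ≈ 7.43 V

R2 ‖ R_L = (4.26 × 29.2)/(4.26 + 29.2) = 3.718 kΩ.
Voltage divider with the loaded lower leg: V_out = 41.8 × 3.718/(17.2 + 3.718) = 41.8 × 0.1777 = 7.429 V.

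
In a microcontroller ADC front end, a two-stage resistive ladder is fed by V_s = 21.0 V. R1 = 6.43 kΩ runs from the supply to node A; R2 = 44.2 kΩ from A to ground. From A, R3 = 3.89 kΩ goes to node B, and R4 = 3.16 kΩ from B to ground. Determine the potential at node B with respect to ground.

Node A sees R2 in parallel with the series input of stage 2, R3 + R4 = 7.050 kΩ.
R2 ‖ (R3+R4) = 6.080 kΩ.
First divider: V_A = V_s · 6.080/(6.43 + 6.080) = 10.21 V.
V_B = V_A × 0.4482 = 4.575 V.

V_B ≈ 4.57 V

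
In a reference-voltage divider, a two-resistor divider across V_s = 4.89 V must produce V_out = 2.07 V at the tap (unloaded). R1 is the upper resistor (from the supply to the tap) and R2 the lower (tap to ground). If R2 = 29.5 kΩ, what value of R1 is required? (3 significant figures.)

R1 ≈ 40.2 kΩ

The divider ratio is R2/(R1+R2) = 2.07/4.89 = 0.4233.
R1 = R2·(1/k − 1) = 29.5 × 1.362 = 40.19 kΩ.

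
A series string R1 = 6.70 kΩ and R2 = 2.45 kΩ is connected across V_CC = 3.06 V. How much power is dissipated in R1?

The common current is I = 3.06/9.150 = 0.3344 mA.
V(R1) = I·R = 2.241 V; P = V·I = 2.241 × 0.3344 = 0.7493 mW.

P ≈ 0.749 mW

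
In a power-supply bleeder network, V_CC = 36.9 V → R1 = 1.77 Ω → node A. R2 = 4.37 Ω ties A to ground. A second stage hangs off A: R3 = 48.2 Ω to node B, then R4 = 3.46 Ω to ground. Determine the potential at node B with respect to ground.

Node A sees R2 in parallel with the series input of stage 2, R3 + R4 = 51.66 Ω.
R2 ‖ (R3+R4) = 4.029 Ω.
V_A = 36.9 × 4.029/(1.77 + 4.029) = 25.64 V.
Stage 2 is unloaded, so V_B = V_A · R4/(R3+R4) = 25.64 × 3.46/51.66 = 1.717 V.

V_B ≈ 1.72 V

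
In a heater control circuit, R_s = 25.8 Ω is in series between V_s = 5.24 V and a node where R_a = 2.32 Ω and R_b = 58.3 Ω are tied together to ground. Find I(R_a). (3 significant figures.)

I ≈ 0.180 A

Equivalent of the parallel group: R_p = 2.231 Ω.
V_A = 5.24 × 2.231/28.03 = 0.4171 V.
Branch current I = V_A/R_a = 0.4171/2.32 = 0.1798 A.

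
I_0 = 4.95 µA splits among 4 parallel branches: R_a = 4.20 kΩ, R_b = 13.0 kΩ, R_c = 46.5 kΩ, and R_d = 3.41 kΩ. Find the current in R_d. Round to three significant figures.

I ≈ 2.30 µA

Total conductance ΣG = 1/4.20 + 1/13.0 + 1/46.5 + 1/3.41 = 0.6298 (units of 1/kΩ).
Current divider: I(R_d) = I_0 · G_k/ΣG = 4.95 × (0.2933/0.6298) = 4.95 × 0.4656 = 2.305 µA.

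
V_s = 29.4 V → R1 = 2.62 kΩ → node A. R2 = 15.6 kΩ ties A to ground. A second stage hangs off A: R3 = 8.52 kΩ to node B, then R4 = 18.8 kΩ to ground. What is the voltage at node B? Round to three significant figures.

The second stage (R3 + R4 = 27.32 kΩ) loads node A in parallel with R2.
Effective lower resistance at A: R2 ‖ 27.32 = 9.930 kΩ.
V_A = 29.4 × 9.930/(2.62 + 9.930) = 23.26 V.
V_B = V_A × 0.6881 = 16.01 V.

V_B ≈ 16.0 V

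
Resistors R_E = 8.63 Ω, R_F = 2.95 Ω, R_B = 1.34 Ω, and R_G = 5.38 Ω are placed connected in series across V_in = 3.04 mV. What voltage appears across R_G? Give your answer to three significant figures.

V ≈ 0.894 mV

Total series resistance ΣR = 8.63 + 2.95 + 1.34 + 5.38 = 18.30 Ω.
Voltage divider: V = V_in · (5.380 / 18.30) = 3.04 × 0.2940 = 0.8937 mV.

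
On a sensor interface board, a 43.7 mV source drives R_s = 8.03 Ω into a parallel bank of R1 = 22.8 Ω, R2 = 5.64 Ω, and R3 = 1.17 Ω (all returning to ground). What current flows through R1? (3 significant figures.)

I ≈ 0.199 mA

Parallel bank: R_p = 1/(1/22.8 + 1/5.64 + 1/1.17) = 0.9295 Ω.
V_A by voltage divider: V_A = 43.7 × 0.9295/(8.03 + 0.9295) = 4.534 mV.
Branch current I = V_A/R1 = 4.534/22.8 = 0.1988 mA.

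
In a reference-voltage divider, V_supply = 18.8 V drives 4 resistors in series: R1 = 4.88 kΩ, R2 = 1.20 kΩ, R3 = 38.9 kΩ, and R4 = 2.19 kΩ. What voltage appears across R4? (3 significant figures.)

V ≈ 0.873 V

Series total: ΣR = 4.88 + 1.20 + 38.9 + 2.19 = 47.17 kΩ.
By the voltage-divider rule, V = 18.8 × 2.190/47.17 = 0.8728 V.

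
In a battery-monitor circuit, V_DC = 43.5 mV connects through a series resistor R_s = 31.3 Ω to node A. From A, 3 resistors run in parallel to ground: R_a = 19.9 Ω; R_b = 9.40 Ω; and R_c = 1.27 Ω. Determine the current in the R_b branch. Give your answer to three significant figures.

Parallel bank: R_p = 1/(1/19.9 + 1/9.40 + 1/1.27) = 1.059 Ω.
V_A by voltage divider: V_A = 43.5 × 1.059/(31.3 + 1.059) = 1.424 mV.
I(R_b) = V_A / R_b = 1.424/9.40 = 0.1515 mA.

I ≈ 0.151 mA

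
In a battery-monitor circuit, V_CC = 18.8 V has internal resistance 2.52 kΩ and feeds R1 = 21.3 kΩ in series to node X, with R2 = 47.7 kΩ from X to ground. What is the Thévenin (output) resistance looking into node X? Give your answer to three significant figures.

R1' = 2.52 + 21.3 = 23.82 kΩ (source resistance + R1).
Looking into X with the source shorted: R_th = R1'·R2/(R1'+R2) = 23.82 × 47.7/71.52 = 15.89 kΩ.

R_th ≈ 15.9 kΩ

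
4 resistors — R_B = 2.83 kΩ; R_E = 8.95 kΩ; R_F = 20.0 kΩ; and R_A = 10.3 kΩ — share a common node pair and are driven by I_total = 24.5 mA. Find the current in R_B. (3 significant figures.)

Conductances: ΣG = 1/2.83 + 1/8.95 + 1/20.0 + 1/10.3 = 0.6122 (1/kΩ).
By the current-divider rule, I = I_total · G_k/ΣG = 24.5 × 0.5772 = 14.14 mA.

I ≈ 14.1 mA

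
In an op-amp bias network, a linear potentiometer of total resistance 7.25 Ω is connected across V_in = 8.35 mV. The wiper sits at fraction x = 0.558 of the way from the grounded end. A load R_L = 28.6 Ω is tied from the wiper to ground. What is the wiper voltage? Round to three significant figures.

The pot divides into 3.204 Ω above the wiper and 4.046 Ω below.
R_L loads the lower segment: effective lower R = 3.544 Ω.
V_out = 8.35 × 3.544/(3.204 + 3.544) = 4.385 mV.
(Unloaded: V_out = x·V_in = 4.66 mV.)

V_out ≈ 4.39 mV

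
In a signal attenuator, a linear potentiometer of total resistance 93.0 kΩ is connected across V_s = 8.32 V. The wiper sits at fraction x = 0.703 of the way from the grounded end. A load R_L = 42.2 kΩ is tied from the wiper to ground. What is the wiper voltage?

V_out ≈ 4.01 V

Lower segment x·R_p = 65.38 kΩ; upper segment (1−x)·R_p = 27.62 kΩ.
(x·R_p) ‖ R_L = 25.65 kΩ.
V_out = 8.32 × 25.65/(27.62 + 25.65) = 4.006 V.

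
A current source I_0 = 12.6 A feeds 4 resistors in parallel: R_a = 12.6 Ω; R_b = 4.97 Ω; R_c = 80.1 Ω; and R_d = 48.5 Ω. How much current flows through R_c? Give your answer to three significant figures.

Total conductance ΣG = 1/12.6 + 1/4.97 + 1/80.1 + 1/48.5 = 0.3137 (units of 1/Ω).
R_c takes the fraction G_k/ΣG = 0.01248/0.3137 = 0.03980, so I = 12.6 × 0.03980 = 0.5015 A.

I ≈ 0.501 A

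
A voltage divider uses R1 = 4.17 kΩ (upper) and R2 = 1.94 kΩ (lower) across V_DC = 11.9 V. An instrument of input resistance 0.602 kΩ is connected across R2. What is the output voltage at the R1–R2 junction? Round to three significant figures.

First combine the lower leg with the load: R2 ‖ R_L = 0.4594 kΩ.
Then V_out = V_DC · R2'/(R1 + R2') = 11.9 × 0.4594/4.629 = 1.181 V.

V_out ≈ 1.18 V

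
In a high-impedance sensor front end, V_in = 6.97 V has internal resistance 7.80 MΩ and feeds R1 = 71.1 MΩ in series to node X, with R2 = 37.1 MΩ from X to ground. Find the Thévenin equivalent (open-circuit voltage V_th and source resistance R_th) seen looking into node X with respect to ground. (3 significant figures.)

R1' = 7.80 + 71.1 = 78.90 MΩ (source resistance + R1).
Open-circuit (no load on X): V_th = V_in · R2/(R1' + R2) = 6.97 × 37.1/(78.90 + 37.1) = 2.229 V.
With V_in suppressed (replaced by a short), R_th = R1' ‖ R2 = (78.90 × 37.1)/(78.90 + 37.1) = 25.23 MΩ.

V_th ≈ 2.23 V, R_th ≈ 25.2 MΩ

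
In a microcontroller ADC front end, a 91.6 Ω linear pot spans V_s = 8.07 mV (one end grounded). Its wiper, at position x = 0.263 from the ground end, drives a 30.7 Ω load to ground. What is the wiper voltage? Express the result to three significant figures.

V_out ≈ 1.34 mV

The pot divides into 67.51 Ω above the wiper and 24.09 Ω below.
R_L loads the lower segment: effective lower R = 13.50 Ω.
V_out = 8.07 × 13.50/(67.51 + 13.50) = 1.345 mV.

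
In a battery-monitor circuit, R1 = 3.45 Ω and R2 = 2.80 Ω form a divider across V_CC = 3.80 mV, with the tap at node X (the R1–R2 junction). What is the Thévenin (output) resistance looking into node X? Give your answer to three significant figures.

R_th ≈ 1.55 Ω

Looking into X with the source shorted: R_th = R1·R2/(R1+R2) = 3.450 × 2.80/6.250 = 1.546 Ω.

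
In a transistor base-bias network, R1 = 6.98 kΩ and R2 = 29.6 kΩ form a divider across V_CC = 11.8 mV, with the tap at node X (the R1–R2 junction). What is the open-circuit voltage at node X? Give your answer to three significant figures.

With X open, the divider is unloaded: V_th = 11.8 × 29.6/36.58 = 9.548 mV.

V_th ≈ 9.55 mV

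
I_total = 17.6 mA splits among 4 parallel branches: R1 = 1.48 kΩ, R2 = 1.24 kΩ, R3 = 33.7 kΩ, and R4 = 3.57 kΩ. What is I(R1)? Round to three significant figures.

I ≈ 6.64 mA

Total conductance ΣG = 1/1.48 + 1/1.24 + 1/33.7 + 1/3.57 = 1.792 (units of 1/kΩ).
By the current-divider rule, I = I_total · G_k/ΣG = 17.6 × 0.3771 = 6.636 mA.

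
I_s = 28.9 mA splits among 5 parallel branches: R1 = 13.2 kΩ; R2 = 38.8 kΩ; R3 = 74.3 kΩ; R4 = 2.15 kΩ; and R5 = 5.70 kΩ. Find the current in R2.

I ≈ 0.986 mA

Total conductance ΣG = 1/13.2 + 1/38.8 + 1/74.3 + 1/2.15 + 1/5.70 = 0.7555 (units of 1/kΩ).
By the current-divider rule, I = I_s · G_k/ΣG = 28.9 × 0.03411 = 0.9858 mA.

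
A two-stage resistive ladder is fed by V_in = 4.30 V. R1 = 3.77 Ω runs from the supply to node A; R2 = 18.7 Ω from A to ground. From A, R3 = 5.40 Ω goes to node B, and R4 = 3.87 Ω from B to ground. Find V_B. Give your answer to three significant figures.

The second stage (R3 + R4 = 9.270 Ω) loads node A in parallel with R2.
Effective lower resistance at A: R2 ‖ 9.270 = 6.198 Ω.
So V_A = 4.30 × 0.6218 = 2.674 V.
V_B = V_A × 0.4175 = 1.116 V.

V_B ≈ 1.12 V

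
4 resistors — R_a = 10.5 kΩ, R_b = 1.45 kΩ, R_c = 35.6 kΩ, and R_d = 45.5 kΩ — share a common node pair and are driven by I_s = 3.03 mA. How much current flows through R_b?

I ≈ 2.50 mA

Conductances: ΣG = 1/10.5 + 1/1.45 + 1/35.6 + 1/45.5 = 0.8350 (1/kΩ).
By the current-divider rule, I = I_s · G_k/ΣG = 3.03 × 0.8260 = 2.503 mA.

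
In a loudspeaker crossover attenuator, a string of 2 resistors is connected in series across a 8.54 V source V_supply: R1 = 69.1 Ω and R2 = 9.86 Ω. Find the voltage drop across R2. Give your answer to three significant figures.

V ≈ 1.07 V

Series total: ΣR = 69.1 + 9.86 = 78.96 Ω.
Voltage divider: V = V_supply · (9.860 / 78.96) = 8.54 × 0.1249 = 1.066 V.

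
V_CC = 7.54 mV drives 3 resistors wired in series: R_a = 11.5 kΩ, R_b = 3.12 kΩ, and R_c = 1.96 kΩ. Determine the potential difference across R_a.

ΣR = 11.5 + 3.12 + 1.96 = 16.58 kΩ.
Voltage divider: V = V_CC · (11.50 / 16.58) = 7.54 × 0.6936 = 5.230 mV.

V ≈ 5.23 mV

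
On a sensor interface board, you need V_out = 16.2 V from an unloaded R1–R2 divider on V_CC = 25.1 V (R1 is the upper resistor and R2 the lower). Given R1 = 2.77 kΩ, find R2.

R2 ≈ 5.04 kΩ

The divider ratio is R2/(R1+R2) = 16.2/25.1 = 0.6454.
R2 = R1 · 0.6454/(1 − 0.6454) = 5.042 kΩ.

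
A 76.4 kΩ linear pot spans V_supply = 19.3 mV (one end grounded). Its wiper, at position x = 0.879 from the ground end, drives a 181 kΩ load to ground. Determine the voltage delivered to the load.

Lower segment x·R_p = 67.16 kΩ; upper segment (1−x)·R_p = 9.244 kΩ.
(x·R_p) ‖ R_L = 48.98 kΩ.
V_out = 19.3 × 48.98/(9.244 + 48.98) = 16.24 mV.

V_out ≈ 16.2 mV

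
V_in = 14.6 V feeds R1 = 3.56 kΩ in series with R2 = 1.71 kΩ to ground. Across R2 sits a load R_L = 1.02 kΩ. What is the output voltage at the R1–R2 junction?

The load sits in parallel with R2, giving an effective lower resistance R2' = R2·R_L/(R2+R_L) = 0.6389 kΩ.
Voltage divider with the loaded lower leg: V_out = 14.6 × 0.6389/(3.56 + 0.6389) = 14.6 × 0.1522 = 2.222 V.
(Unloaded it would be 4.74 V; the load pulls it down.)

V_out ≈ 2.22 V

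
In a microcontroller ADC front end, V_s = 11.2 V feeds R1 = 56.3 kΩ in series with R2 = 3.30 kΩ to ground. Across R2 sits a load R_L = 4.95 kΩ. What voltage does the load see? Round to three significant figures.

V_out ≈ 0.381 V

The load sits in parallel with R2, giving an effective lower resistance R2' = R2·R_L/(R2+R_L) = 1.980 kΩ.
Voltage divider with the loaded lower leg: V_out = 11.2 × 1.980/(56.3 + 1.980) = 11.2 × 0.03397 = 0.3805 V.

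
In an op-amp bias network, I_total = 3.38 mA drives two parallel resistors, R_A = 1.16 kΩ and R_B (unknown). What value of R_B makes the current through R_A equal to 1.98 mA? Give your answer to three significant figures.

R_B ≈ 1.64 kΩ

In a two-way split, I_A/I_total = R_B/(R_A + R_B).
1.98/3.38 = R_B/(R_A + R_B) → R_B = R_A · (0.5858)/(1 − 0.5858) = 1.16 × 1.414 = 1.641 kΩ.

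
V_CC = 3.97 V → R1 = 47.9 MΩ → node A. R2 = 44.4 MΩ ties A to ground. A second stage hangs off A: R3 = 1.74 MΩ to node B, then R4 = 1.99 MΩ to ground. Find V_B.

The second stage (R3 + R4 = 3.730 MΩ) loads node A in parallel with R2.
R2 ‖ (R3+R4) = 3.441 MΩ.
First divider: V_A = V_CC · 3.441/(47.9 + 3.441) = 0.2661 V.
Stage 2 is unloaded, so V_B = V_A · R4/(R3+R4) = 0.2661 × 1.99/3.730 = 0.1420 V.

V_B ≈ 0.142 V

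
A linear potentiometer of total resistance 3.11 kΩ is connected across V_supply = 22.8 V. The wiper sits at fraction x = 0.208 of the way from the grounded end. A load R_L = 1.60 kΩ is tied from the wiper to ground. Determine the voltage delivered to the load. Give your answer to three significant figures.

Lower segment x·R_p = 0.6469 kΩ; upper segment (1−x)·R_p = 2.463 kΩ.
R_L loads the lower segment: effective lower R = 0.4606 kΩ.
V_out = 22.8 × 0.4606/(2.463 + 0.4606) = 3.592 V.
(Unloaded: V_out = x·V_supply = 4.74 V.)

V_out ≈ 3.59 V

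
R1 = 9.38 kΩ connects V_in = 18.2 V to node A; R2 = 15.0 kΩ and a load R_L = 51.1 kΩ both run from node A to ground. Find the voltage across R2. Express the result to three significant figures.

The load sits in parallel with R2, giving an effective lower resistance R2' = R2·R_L/(R2+R_L) = 11.60 kΩ.
Then V_out = V_in · R2'/(R1 + R2') = 18.2 × 11.60/20.98 = 10.06 V.

V_out ≈ 10.1 V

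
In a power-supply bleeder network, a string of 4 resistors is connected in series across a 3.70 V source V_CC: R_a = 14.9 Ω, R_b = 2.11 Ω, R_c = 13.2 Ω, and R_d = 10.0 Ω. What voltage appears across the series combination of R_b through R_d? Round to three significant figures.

V ≈ 2.33 V

ΣR = 14.9 + 2.11 + 13.2 + 10.0 = 40.21 Ω.
R_{R_b..R_d} = 2.11 + 13.2 + 10.0 = 25.31 Ω.
By the voltage-divider rule, V = 3.70 × 25.31/40.21 = 2.329 V.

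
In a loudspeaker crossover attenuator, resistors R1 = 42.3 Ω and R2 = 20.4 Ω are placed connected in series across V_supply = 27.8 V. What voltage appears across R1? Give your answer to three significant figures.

V ≈ 18.8 V

Total series resistance ΣR = 42.3 + 20.4 = 62.70 Ω.
V = V_supply · R/ΣR = 27.8 × 0.6746 = 18.76 V.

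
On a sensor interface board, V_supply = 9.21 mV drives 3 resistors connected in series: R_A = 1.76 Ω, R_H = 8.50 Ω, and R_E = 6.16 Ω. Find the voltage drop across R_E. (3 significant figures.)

V ≈ 3.46 mV

ΣR = 1.76 + 8.50 + 6.16 = 16.42 Ω.
Voltage divider: V = V_supply · (6.160 / 16.42) = 9.21 × 0.3752 = 3.455 mV.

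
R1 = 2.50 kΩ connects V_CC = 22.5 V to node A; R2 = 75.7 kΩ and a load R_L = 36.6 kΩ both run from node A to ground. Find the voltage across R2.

R2 ‖ R_L = (75.7 × 36.6)/(75.7 + 36.6) = 24.67 kΩ.
Now apply the divider: V_out = 22.5 × 0.9080 = 20.43 V.

V_out ≈ 20.4 V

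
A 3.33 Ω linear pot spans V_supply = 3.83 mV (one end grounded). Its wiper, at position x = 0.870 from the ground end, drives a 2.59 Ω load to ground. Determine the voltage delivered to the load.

V_out ≈ 2.91 mV

Lower segment x·R_p = 2.897 Ω; upper segment (1−x)·R_p = 0.4329 Ω.
(x·R_p) ‖ R_L = 1.367 Ω.
Loaded-divider output: V_out = 3.83 × 0.7596 = 2.909 mV.
(Unloaded: V_out = x·V_supply = 3.33 mV.)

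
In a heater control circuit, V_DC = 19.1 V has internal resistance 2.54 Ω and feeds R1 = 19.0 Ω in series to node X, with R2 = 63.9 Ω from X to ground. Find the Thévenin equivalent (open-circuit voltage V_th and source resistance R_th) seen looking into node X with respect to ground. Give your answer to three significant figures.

R1' = 2.54 + 19.0 = 21.54 Ω (source resistance + R1).
With X open, the divider is unloaded: V_th = 19.1 × 63.9/85.44 = 14.28 V.
Looking into X with the source shorted: R_th = R1'·R2/(R1'+R2) = 21.54 × 63.9/85.44 = 16.11 Ω.

V_th ≈ 14.3 V, R_th ≈ 16.1 Ω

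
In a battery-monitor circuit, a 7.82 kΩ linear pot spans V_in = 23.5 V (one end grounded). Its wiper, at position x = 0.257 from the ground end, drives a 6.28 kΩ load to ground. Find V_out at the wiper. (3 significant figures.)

V_out ≈ 4.88 V

Lower segment x·R_p = 2.010 kΩ; upper segment (1−x)·R_p = 5.810 kΩ.
R_L loads the lower segment: effective lower R = 1.523 kΩ.
Then V_out = V_in · 1.523/(5.810 + 1.523) = 4.879 V.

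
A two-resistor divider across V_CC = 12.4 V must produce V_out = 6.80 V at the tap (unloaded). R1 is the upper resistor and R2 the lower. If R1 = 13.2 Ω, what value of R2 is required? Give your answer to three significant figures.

R2 ≈ 16.0 Ω

V_out/V_CC = R2/(R1+R2) = 0.5484.
R2 = R1 · 0.5484/(1 − 0.5484) = 16.03 Ω.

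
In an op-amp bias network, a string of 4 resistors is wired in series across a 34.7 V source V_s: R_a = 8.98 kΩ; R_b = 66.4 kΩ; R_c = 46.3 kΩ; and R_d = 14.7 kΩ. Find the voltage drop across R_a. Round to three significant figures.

ΣR = 8.98 + 66.4 + 46.3 + 14.7 = 136.4 kΩ.
Voltage divider: V = V_s · (8.980 / 136.4) = 34.7 × 0.06585 = 2.285 V.

V ≈ 2.28 V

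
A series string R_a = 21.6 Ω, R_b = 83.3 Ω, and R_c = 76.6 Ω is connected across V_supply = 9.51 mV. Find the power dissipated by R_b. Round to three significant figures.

P ≈ 0.229 µW

The common current is I = 9.51/181.5 = 0.05240 mA.
V(R_b) = I·R = 4.365 mV; P = V·I = 4.365 × 0.05240 = 0.2287 µW.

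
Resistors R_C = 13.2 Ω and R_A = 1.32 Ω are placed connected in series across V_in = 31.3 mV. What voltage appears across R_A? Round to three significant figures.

V ≈ 2.85 mV

Total series resistance ΣR = 13.2 + 1.32 = 14.52 Ω.
V = V_in · R/ΣR = 31.3 × 0.09091 = 2.845 mV.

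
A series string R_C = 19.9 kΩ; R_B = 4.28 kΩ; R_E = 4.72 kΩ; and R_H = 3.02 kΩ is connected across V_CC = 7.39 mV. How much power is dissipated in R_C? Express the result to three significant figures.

P ≈ 1.07 nW

The common current is I = 7.39/31.92 = 0.2315 µA.
V(R_C) = I·R = 4.607 mV; P = V·I = 4.607 × 0.2315 = 1.067 nW.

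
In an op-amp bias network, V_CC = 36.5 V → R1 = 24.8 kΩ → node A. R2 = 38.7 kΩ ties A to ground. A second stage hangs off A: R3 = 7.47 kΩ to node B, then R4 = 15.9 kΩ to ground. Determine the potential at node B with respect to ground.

Looking into the second stage from A: R3 + R4 = 23.37 kΩ appears in parallel with R2.
Effective lower resistance at A: R2 ‖ 23.37 = 14.57 kΩ.
So V_A = 36.5 × 0.3701 = 13.51 V.
Then the unloaded second divider: V_B = V_A × R4/(R3+R4) = 13.51 × 0.6804 = 9.191 V.

V_B ≈ 9.19 V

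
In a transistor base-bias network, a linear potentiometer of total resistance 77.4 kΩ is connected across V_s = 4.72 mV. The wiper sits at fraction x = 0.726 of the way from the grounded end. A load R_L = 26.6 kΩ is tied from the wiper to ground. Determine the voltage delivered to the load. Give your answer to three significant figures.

V_out ≈ 2.17 mV

Split the track: R_lower = x·R_p = 56.19 kΩ, R_upper = (1−x)·R_p = 21.21 kΩ.
(x·R_p) ‖ R_L = 18.05 kΩ.
V_out = 4.72 × 18.05/(21.21 + 18.05) = 2.170 mV.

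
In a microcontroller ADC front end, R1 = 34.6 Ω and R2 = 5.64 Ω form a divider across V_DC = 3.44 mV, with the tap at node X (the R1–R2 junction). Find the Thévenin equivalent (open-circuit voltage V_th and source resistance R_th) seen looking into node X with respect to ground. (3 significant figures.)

With X open, the divider is unloaded: V_th = 3.44 × 5.64/40.24 = 0.4821 mV.
Zeroing V_DC shorts the top of R1 to ground, so R_th = R1 ‖ R2 = 4.850 Ω.

V_th ≈ 0.482 mV, R_th ≈ 4.85 Ω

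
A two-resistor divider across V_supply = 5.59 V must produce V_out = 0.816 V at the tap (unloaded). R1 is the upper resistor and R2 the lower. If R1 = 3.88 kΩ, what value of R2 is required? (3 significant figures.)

R2 ≈ 0.663 kΩ

The divider ratio is R2/(R1+R2) = 0.816/5.59 = 0.1460.
R2 = R1 · 0.1460/(1 − 0.1460) = 0.6632 kΩ.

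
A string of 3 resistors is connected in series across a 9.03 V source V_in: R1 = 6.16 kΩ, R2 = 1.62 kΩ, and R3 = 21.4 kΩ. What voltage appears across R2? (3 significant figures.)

V ≈ 0.501 V

Series total: ΣR = 6.16 + 1.62 + 21.4 = 29.18 kΩ.
V = V_in · R/ΣR = 9.03 × 0.05552 = 0.5013 V.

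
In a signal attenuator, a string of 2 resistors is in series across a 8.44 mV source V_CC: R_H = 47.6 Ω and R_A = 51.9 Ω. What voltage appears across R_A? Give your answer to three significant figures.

V ≈ 4.40 mV

Series total: ΣR = 47.6 + 51.9 = 99.50 Ω.
V = V_CC · R/ΣR = 8.44 × 0.5216 = 4.402 mV.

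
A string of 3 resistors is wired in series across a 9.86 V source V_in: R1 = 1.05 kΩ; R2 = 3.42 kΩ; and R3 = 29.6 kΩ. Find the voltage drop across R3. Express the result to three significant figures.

V ≈ 8.57 V

Series total: ΣR = 1.05 + 3.42 + 29.6 = 34.07 kΩ.
V = V_in · R/ΣR = 9.86 × 0.8688 = 8.566 V.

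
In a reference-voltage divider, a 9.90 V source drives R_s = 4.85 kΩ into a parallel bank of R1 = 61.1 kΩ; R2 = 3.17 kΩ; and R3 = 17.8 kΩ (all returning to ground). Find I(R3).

I ≈ 0.193 mA

Combine the parallel branches: R_p = (1/61.1 + 1/3.17 + 1/17.8)⁻¹ = 2.577 kΩ.
V_A by voltage divider: V_A = 9.90 × 2.577/(4.85 + 2.577) = 3.435 V.
Branch current I = V_A/R3 = 3.435/17.8 = 0.1930 mA.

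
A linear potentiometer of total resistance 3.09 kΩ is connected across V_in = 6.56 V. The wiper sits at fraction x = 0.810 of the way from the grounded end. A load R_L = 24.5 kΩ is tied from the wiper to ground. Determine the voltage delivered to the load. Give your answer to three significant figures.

V_out ≈ 5.21 V

Lower segment x·R_p = 2.503 kΩ; upper segment (1−x)·R_p = 0.5871 kΩ.
R_L loads the lower segment: effective lower R = 2.271 kΩ.
Loaded-divider output: V_out = 6.56 × 0.7946 = 5.212 V.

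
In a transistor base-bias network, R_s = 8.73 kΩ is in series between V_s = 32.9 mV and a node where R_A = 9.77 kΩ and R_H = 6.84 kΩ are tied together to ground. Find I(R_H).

I ≈ 1.52 µA

Equivalent of the parallel group: R_p = 4.023 kΩ.
V_A by voltage divider: V_A = 32.9 × 4.023/(8.73 + 4.023) = 10.38 mV.
Branch current I = V_A/R_H = 10.38/6.84 = 1.517 µA.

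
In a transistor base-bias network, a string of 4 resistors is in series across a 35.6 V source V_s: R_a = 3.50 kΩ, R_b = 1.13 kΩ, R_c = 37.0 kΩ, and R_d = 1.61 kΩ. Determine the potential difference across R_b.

ΣR = 3.50 + 1.13 + 37.0 + 1.61 = 43.24 kΩ.
By the voltage-divider rule, V = 35.6 × 1.130/43.24 = 0.9303 V.

V ≈ 0.930 V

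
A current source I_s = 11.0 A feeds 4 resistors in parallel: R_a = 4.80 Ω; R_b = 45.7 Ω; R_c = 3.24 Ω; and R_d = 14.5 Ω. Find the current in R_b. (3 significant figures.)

I ≈ 0.396 A

Conductances: ΣG = 1/4.80 + 1/45.7 + 1/3.24 + 1/14.5 = 0.6078 (1/Ω).
By the current-divider rule, I = I_s · G_k/ΣG = 11.0 × 0.03600 = 0.3960 A.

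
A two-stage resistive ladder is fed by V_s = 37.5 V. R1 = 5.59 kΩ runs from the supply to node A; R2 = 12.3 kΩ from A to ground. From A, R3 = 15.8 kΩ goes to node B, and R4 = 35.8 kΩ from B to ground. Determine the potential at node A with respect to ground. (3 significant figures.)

V_A ≈ 24.0 V

Looking into the second stage from A: R3 + R4 = 51.60 kΩ appears in parallel with R2.
Effective lower resistance at A: R2 ‖ 51.60 = 9.932 kΩ.
So V_A = 37.5 × 0.6399 = 24.00 V.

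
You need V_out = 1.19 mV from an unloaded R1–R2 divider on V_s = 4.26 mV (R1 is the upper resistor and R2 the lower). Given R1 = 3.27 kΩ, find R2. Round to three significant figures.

V_out/V_s = R2/(R1+R2) = 0.2793.
R2 = R1 · 0.2793/(1 − 0.2793) = 1.268 kΩ.

R2 ≈ 1.27 kΩ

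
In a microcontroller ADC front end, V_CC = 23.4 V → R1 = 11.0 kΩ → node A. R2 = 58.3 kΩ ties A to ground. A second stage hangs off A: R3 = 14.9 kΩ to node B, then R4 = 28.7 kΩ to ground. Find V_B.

V_B ≈ 10.7 V

The second stage (R3 + R4 = 43.60 kΩ) loads node A in parallel with R2.
R2 ‖ (R3+R4) = 24.94 kΩ.
First divider: V_A = V_CC · 24.94/(11.0 + 24.94) = 16.24 V.
Then the unloaded second divider: V_B = V_A × R4/(R3+R4) = 16.24 × 0.6583 = 10.69 V.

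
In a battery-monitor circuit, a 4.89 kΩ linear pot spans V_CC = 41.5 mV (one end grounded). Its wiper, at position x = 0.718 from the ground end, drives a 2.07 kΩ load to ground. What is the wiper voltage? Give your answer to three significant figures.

V_out ≈ 20.2 mV

The pot divides into 1.379 kΩ above the wiper and 3.511 kΩ below.
(x·R_p) ‖ R_L = 1.302 kΩ.
V_out = 41.5 × 1.302/(1.379 + 1.302) = 20.16 mV.
(Unloaded: V_out = x·V_CC = 29.8 mV.)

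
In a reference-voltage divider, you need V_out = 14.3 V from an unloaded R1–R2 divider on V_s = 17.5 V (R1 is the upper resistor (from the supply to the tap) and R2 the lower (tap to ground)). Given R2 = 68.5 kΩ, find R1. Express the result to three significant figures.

The divider ratio is R2/(R1+R2) = 14.3/17.5 = 0.8171.
Rearranging, R1 = R2·(1−k)/k = 68.5 × 0.2238 = 15.33 kΩ.

R1 ≈ 15.3 kΩ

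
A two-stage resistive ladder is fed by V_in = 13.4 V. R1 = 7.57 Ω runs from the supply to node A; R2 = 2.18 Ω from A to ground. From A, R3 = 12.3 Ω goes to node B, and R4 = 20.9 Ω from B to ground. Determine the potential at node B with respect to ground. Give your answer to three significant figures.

The second stage (R3 + R4 = 33.20 Ω) loads node A in parallel with R2.
R2 ‖ (R3+R4) = 2.046 Ω.
So V_A = 13.4 × 0.2127 = 2.851 V.
Stage 2 is unloaded, so V_B = V_A · R4/(R3+R4) = 2.851 × 20.9/33.20 = 1.795 V.

V_B ≈ 1.79 V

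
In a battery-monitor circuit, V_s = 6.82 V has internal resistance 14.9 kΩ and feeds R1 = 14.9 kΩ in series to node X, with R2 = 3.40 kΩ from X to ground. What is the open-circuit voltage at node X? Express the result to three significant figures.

R1' = 14.9 + 14.9 = 29.80 kΩ (source resistance + R1).
Open-circuit (no load on X): V_th = V_s · R2/(R1' + R2) = 6.82 × 3.40/(29.80 + 3.40) = 0.6984 V.

V_th ≈ 0.698 V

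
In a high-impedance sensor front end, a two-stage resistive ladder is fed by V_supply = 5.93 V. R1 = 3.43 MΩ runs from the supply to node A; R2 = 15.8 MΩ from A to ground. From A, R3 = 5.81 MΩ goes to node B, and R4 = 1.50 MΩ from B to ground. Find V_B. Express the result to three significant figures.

The second stage (R3 + R4 = 7.310 MΩ) loads node A in parallel with R2.
Effective lower resistance at A: R2 ‖ 7.310 = 4.998 MΩ.
So V_A = 5.93 × 0.5930 = 3.517 V.
Then the unloaded second divider: V_B = V_A × R4/(R3+R4) = 3.517 × 0.2052 = 0.7216 V.

V_B ≈ 0.722 V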